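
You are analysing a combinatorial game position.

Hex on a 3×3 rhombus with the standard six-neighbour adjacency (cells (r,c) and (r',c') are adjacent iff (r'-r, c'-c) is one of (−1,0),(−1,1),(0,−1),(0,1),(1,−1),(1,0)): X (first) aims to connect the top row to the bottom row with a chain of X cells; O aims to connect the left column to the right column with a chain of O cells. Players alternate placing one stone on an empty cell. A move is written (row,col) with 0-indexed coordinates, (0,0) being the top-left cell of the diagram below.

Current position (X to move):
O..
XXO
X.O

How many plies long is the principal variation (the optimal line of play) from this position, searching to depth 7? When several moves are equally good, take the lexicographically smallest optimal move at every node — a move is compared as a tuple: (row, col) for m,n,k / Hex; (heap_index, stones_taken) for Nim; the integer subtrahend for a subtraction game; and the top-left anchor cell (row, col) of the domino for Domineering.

PV length from [O../XXO/X.O]: 1 ply

p1 X@[O../XXO/X.O]: (0,1)[OX./XXO/X.O]+1* (0,2)[O.X/XXO/X.O]+1 (2,1)[O../XXO/XXO]+1
p2 O@[OX./XXO/X.O] terminal -1; root [O../XXO/X.O] d7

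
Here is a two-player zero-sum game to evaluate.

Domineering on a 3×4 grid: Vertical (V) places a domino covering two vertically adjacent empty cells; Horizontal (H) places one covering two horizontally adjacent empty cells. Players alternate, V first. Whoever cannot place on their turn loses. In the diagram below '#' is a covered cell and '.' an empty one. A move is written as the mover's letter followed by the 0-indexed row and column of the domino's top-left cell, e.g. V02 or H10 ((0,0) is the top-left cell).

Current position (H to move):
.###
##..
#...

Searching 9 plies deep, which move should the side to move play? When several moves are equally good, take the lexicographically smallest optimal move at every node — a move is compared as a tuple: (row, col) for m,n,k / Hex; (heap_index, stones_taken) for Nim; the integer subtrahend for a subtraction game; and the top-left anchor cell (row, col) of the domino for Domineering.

[.###/##../#...] H move#1: H12:+1/.###/####/#...*, H21:-1/.###/##../###., H22:+1/.###/##../#.##
[.###/####/#...] end (terminal -1, V#2); searched .###/##../#... to 9

H's best at [.###/##../#...]: H12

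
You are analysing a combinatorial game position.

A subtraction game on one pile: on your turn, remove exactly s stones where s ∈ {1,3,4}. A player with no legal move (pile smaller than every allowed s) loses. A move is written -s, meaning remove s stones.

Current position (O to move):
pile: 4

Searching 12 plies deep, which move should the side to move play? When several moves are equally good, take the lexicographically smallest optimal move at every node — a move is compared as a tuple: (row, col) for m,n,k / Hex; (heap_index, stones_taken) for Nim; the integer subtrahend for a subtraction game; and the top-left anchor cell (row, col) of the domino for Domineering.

O's best at [4]: -4

[4] O move#1: -1:-1/3, -3:-1/1, -4:+1/0*
[0] end (terminal -1, X#2); searched 4 to 12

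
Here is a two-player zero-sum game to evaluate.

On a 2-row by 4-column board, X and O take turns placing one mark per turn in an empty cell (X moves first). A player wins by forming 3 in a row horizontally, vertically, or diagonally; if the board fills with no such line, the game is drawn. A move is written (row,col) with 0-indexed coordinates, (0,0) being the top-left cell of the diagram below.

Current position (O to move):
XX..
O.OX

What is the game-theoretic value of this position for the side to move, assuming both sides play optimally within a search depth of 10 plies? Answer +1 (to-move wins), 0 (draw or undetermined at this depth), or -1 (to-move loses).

value(XX../O.OX, O) = +1

p1 O@[XX../O.OX]: (0,2)[XXO./O.OX]+0 (0,3)[XX.O/O.OX]-1 (1,1)[XX../OOOX]+1*
p2 X@[XX../OOOX] terminal -1; root [XX../O.OX] d10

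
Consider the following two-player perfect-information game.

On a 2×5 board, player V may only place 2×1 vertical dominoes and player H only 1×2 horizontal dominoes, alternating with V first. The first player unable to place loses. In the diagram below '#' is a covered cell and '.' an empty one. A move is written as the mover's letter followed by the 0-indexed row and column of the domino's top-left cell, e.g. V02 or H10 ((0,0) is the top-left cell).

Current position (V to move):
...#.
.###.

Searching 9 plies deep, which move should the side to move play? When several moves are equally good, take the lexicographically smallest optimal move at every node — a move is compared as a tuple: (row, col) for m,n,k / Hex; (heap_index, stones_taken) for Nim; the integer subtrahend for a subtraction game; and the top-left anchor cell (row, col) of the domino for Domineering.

V's best at [...#./.###.]: V00

ply 1, V at ...#./.###. | V00=+1→#..#./####.*; V04=-1→...##/.####
ply 2, H at #..#./####. | H01=-1→####./####.*
ply 3, V at ####./####. | V04=+1→#####/#####*
ply 4: #####/##### is terminal -1 (H); from ...#./.###. depth 9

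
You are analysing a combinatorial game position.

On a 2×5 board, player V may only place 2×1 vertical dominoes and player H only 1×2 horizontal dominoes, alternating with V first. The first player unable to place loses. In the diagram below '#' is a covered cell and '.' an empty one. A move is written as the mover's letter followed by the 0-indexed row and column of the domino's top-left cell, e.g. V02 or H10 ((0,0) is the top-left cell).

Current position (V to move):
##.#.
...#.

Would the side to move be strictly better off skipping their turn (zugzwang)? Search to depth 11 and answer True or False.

zugzwang(##.#./...#., V) = False

p1 V@[##.#./...#.]: V02[####./..##.]+1* V04[##.##/...##]-1
p2 H@[####./..##.]: H10[####./####.]-1*
p3 V@[####./####.]: V04[#####/#####]+1*
p4 H@[#####/#####] terminal -1; root [##.#./...#.] d11
pass branch (H moves first from the same position):
  | p1 H@[##.#./...#.]: H10[##.#./##.#.]-1* H11[##.#./.###.]-1
  | p2 V@[##.#./##.#.]: V02[####./####.]+1* V04[##.##/##.##]+1
  | p3 H@[####./####.] terminal -1; root [##.#./...#.] d11
V moving scores +1; V passing scores +1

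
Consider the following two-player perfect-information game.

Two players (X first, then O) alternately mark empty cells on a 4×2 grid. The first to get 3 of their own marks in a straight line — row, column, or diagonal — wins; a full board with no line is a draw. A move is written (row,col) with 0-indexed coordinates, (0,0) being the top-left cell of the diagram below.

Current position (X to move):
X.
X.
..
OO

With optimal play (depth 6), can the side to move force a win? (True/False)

X winning at [X./X./../OO]: True

ply 1, X at X./X./../OO | (0,1)=+0→XX/X./../OO; (1,1)=+0→X./XX/../OO; (2,0)=+1→X./X./X./OO*; (2,1)=+0→X./X./.X/OO
ply 2: X./X./X./OO is terminal -1 (O); from X./X./../OO depth 6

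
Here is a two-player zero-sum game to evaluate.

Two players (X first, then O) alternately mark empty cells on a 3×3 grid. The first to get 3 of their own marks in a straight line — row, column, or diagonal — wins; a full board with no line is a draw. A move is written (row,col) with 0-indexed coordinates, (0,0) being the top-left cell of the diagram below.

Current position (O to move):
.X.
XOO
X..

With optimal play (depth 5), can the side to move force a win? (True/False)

p1 O@[.X./XOO/X..]: (0,0)[OX./XOO/X..]+0* (0,2)[.XO/XOO/X..]-1 (2,1)[.X./XOO/XO.]-1 (2,2)[.X./XOO/X.O]-1
p2 X@[OX./XOO/X..]: (0,2)[OXX/XOO/X..]-1 (2,1)[OX./XOO/XX.]-1 (2,2)[OX./XOO/X.X]+0*
p3 O@[OX./XOO/X.X]: (0,2)[OXO/XOO/X.X]-1 (2,1)[OX./XOO/XOX]+0*
p4 X@[OX./XOO/XOX]: (0,2)[OXX/XOO/XOX]+0*
p5 O@[OXX/XOO/XOX] terminal +0; root [.X./XOO/X..] d5

O winning at [.X./XOO/X..]: False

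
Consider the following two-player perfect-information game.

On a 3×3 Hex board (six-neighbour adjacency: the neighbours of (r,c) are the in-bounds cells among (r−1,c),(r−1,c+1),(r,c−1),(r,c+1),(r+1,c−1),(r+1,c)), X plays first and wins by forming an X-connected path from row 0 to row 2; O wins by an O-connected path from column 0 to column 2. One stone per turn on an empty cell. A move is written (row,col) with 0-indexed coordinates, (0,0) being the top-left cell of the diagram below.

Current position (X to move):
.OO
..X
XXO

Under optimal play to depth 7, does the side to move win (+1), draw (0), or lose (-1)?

value(.OO/..X/XXO, X) = -1

p1 X@[.OO/..X/XXO]: (0,0)[XOO/..X/XXO]-1* (1,0)[.OO/X.X/XXO]-1 (1,1)[.OO/.XX/XXO]-1
p2 O@[XOO/..X/XXO]: (1,0)[XOO/O.X/XXO]+1* (1,1)[XOO/.OX/XXO]-1
p3 X@[XOO/O.X/XXO] terminal -1; root [.OO/..X/XXO] d7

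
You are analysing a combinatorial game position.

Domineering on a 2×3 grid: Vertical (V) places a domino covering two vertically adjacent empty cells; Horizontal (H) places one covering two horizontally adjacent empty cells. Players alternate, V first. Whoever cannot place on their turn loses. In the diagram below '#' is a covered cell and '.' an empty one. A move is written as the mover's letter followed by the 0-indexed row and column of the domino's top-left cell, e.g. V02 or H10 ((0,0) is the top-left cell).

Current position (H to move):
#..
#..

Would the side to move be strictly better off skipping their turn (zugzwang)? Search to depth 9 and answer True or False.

p1 H@[#../#..]: H01[###/#..]+1* H11[#../###]+1
p2 V@[###/#..] terminal -1; root [#../#..] d9
pass branch (V moves first from the same position):
  | p1 V@[#../#..]: V01[##./##.]+1* V02[#.#/#.#]+1
  | p2 H@[##./##.] terminal -1; root [#../#..] d9
H moving scores +1; H passing scores -1

zugzwang(#../#.., H) = False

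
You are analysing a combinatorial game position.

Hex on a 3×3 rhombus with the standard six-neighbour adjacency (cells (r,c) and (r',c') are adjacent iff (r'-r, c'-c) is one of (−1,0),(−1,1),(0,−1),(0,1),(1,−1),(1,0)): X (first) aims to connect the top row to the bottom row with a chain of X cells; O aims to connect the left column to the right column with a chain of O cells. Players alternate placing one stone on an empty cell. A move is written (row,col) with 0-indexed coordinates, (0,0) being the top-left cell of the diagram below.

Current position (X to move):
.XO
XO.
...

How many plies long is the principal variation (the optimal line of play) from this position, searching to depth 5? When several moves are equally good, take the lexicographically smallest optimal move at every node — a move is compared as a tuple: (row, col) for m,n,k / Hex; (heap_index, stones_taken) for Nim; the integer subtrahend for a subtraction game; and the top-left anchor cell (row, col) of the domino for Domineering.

p1 X@[.XO/XO./...]: (0,0)[XXO/XO./...]-1 (1,2)[.XO/XOX/...]-1 (2,0)[.XO/XO./X..]+1* (2,1)[.XO/XO./.X.]-1 (2,2)[.XO/XO./..X]-1
p2 O@[.XO/XO./X..] terminal -1; root [.XO/XO./...] d5

PV length from [.XO/XO./...]: 1 ply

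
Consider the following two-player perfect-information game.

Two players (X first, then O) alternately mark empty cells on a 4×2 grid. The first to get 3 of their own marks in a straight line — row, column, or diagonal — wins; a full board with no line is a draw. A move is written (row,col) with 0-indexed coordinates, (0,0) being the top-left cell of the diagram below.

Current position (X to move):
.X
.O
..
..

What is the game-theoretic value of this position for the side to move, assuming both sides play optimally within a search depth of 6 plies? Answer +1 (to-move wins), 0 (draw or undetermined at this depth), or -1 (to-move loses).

[.X/.O/../..] X move#1: (0,0):+0/XX/.O/../..*, (1,0):+0/.X/XO/../.., (2,0):+0/.X/.O/X./.., (2,1):+0/.X/.O/.X/.., (3,0):+0/.X/.O/../X., (3,1):+0/.X/.O/../.X
[XX/.O/../..] O move#2: (1,0):+0/XX/OO/../..*, (2,0):+0/XX/.O/O./.., (2,1):+0/XX/.O/.O/.., (3,0):+0/XX/.O/../O., (3,1):+0/XX/.O/../.O
[XX/OO/../..] X move#3: (2,0):+0/XX/OO/X./..*, (2,1):+0/XX/OO/.X/.., (3,0):+0/XX/OO/../X., (3,1):+0/XX/OO/../.X
[XX/OO/X./..] O move#4: (2,1):+0/XX/OO/XO/..*, (3,0):+0/XX/OO/X./O., (3,1):+0/XX/OO/X./.O
[XX/OO/XO/..] X move#5: (3,0):-1/XX/OO/XO/X., (3,1):+0/XX/OO/XO/.X*
[XX/OO/XO/.X] O move#6: (3,0):+0/XX/OO/XO/OX*
[XX/OO/XO/OX] end (terminal +0, X#7); searched .X/.O/../.. to 6

value(.X/.O/../.., X) = 0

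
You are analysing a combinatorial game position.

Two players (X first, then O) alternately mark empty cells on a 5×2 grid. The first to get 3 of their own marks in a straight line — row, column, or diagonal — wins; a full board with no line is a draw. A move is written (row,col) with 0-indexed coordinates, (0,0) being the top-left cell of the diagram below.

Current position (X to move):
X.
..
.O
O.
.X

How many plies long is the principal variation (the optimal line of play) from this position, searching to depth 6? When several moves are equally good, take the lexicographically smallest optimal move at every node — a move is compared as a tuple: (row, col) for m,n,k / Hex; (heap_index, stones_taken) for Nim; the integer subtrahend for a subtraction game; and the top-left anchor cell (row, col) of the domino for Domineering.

PV length from [X./../.O/O./.X]: 6 plies

ply 1, X at X./../.O/O./.X | (0,1)=-1→XX/../.O/O./.X; (1,0)=-1→X./X./.O/O./.X; (1,1)=-1→X./.X/.O/O./.X; (2,0)=+0→X./../XO/O./.X*; (3,1)=-1→X./../.O/OX/.X; (4,0)=-1→X./../.O/O./XX
ply 2, O at X./../XO/O./.X | (0,1)=-1→XO/../XO/O./.X; (1,0)=+0→X./O./XO/O./.X*; (1,1)=-1→X./.O/XO/O./.X; (3,1)=-1→X./../XO/OO/.X; (4,0)=-1→X./../XO/O./OX
ply 3, X at X./O./XO/O./.X | (0,1)=+0→XX/O./XO/O./.X*; (1,1)=+0→X./OX/XO/O./.X; (3,1)=+0→X./O./XO/OX/.X; (4,0)=-1→X./O./XO/O./XX
ply 4, O at XX/O./XO/O./.X | (1,1)=+0→XX/OO/XO/O./.X*; (3,1)=+0→XX/O./XO/OO/.X; (4,0)=+0→XX/O./XO/O./OX
ply 5, X at XX/OO/XO/O./.X | (3,1)=+0→XX/OO/XO/OX/.X*; (4,0)=-1→XX/OO/XO/O./XX
ply 6, O at XX/OO/XO/OX/.X | (4,0)=+0→XX/OO/XO/OX/OX*
ply 7: XX/OO/XO/OX/OX is terminal +0 (X); from X./../.O/O./.X depth 6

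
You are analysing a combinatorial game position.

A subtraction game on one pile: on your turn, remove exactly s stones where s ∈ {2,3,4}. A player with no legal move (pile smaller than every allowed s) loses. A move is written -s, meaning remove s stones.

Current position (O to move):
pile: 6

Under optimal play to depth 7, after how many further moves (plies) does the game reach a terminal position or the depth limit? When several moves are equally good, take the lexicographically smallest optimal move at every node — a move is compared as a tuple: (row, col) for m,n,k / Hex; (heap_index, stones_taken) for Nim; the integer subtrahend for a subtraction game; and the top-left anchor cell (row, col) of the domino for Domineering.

PV length from [6]: 2 plies

[6] O move#1: -2:-1/4*, -3:-1/3, -4:-1/2
[4] X move#2: -2:-1/2, -3:+1/1*, -4:+1/0
[1] end (terminal -1, O#3); searched 6 to 7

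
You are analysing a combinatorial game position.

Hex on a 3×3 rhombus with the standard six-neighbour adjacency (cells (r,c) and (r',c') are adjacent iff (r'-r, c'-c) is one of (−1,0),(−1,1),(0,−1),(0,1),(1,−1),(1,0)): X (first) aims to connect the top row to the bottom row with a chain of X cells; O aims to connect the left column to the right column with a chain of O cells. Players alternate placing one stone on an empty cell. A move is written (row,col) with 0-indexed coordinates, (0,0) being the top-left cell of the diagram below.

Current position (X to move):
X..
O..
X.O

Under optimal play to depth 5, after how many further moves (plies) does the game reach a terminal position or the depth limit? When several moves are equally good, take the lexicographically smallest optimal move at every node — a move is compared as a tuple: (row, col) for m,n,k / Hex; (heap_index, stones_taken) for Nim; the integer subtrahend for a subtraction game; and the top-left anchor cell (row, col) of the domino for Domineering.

[X../O../X.O] X move#1: (0,1):-1/XX./O../X.O, (0,2):-1/X.X/O../X.O, (1,1):+1/X../OX./X.O*, (1,2):-1/X../O.X/X.O, (2,1):-1/X../O../XXO
[X../OX./X.O] O move#2: (0,1):-1/XO./OX./X.O*, (0,2):-1/X.O/OX./X.O, (1,2):-1/X../OXO/X.O, (2,1):-1/X../OX./XOO
[XO./OX./X.O] X move#3: (0,2):+1/XOX/OX./X.O*, (1,2):-1/XO./OXX/X.O, (2,1):-1/XO./OX./XXO
[XOX/OX./X.O] end (terminal -1, O#4); searched X../O../X.O to 5

PV length from [X../O../X.O]: 3 plies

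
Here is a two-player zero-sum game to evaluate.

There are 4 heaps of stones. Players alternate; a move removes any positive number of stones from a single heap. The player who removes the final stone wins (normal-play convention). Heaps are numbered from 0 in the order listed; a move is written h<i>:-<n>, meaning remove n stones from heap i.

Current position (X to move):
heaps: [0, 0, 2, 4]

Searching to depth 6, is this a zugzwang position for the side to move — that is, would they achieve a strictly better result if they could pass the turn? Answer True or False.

zugzwang((0,0,2,4), X) = False

ply 1, X at (0,0,2,4) | h2:-1=-1→(0,0,1,4); h2:-2=-1→(0,0,0,4); h3:-1=-1→(0,0,2,3); h3:-2=+1→(0,0,2,2)*; h3:-3=-1→(0,0,2,1); h3:-4=-1→(0,0,2,0)
ply 2, O at (0,0,2,2) | h2:-1=-1→(0,0,1,2)*; h2:-2=-1→(0,0,0,2); h3:-1=-1→(0,0,2,1); h3:-2=-1→(0,0,2,0)
ply 3, X at (0,0,1,2) | h2:-1=-1→(0,0,0,2); h3:-1=+1→(0,0,1,1)*; h3:-2=-1→(0,0,1,0)
ply 4, O at (0,0,1,1) | h2:-1=-1→(0,0,0,1)*; h3:-1=-1→(0,0,1,0)
ply 5, X at (0,0,0,1) | h3:-1=+1→(0,0,0,0)*
ply 6: (0,0,0,0) is terminal -1 (O); from (0,0,2,4) depth 6
if X skipped the turn, O would face:
~ ply 1, O at (0,0,2,4) | h2:-1=-1→(0,0,1,4); h2:-2=-1→(0,0,0,4); h3:-1=-1→(0,0,2,3); h3:-2=+1→(0,0,2,2)*; h3:-3=-1→(0,0,2,1); h3:-4=-1→(0,0,2,0)
~ ply 2, X at (0,0,2,2) | h2:-1=-1→(0,0,1,2)*; h2:-2=-1→(0,0,0,2); h3:-1=-1→(0,0,2,1); h3:-2=-1→(0,0,2,0)
~ ply 3, O at (0,0,1,2) | h2:-1=-1→(0,0,0,2); h3:-1=+1→(0,0,1,1)*; h3:-2=-1→(0,0,1,0)
~ ply 4, X at (0,0,1,1) | h2:-1=-1→(0,0,0,1)*; h3:-1=-1→(0,0,1,0)
~ ply 5, O at (0,0,0,1) | h3:-1=+1→(0,0,0,0)*
~ ply 6: (0,0,0,0) is terminal -1 (X); from (0,0,2,4) depth 6
compare (X): move=+1 vs pass=-1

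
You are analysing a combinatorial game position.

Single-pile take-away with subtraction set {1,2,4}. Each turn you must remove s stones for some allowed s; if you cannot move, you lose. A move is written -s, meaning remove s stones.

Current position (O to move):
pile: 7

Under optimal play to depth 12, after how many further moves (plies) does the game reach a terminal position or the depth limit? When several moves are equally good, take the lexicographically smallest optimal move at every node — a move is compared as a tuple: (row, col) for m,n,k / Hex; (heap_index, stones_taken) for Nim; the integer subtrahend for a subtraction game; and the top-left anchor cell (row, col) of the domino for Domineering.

ply 1, O at 7 | -1=+1→6*; -2=-1→5; -4=+1→3
ply 2, X at 6 | -1=-1→5*; -2=-1→4; -4=-1→2
ply 3, O at 5 | -1=-1→4; -2=+1→3*; -4=-1→1
ply 4, X at 3 | -1=-1→2*; -2=-1→1
ply 5, O at 2 | -1=-1→1; -2=+1→0*
ply 6: 0 is terminal -1 (X); from 7 depth 12

PV length from [7]: 5 plies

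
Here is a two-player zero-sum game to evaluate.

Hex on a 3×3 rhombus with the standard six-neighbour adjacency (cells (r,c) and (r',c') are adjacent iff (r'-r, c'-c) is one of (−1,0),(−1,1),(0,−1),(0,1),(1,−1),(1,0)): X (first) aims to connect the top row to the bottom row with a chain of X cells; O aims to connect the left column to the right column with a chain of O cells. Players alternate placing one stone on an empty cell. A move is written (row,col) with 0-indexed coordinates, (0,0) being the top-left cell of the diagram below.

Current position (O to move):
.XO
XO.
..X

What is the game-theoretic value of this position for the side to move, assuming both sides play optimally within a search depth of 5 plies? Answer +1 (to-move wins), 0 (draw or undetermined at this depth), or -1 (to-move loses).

value(.XO/XO./..X, O) = +1

ply 1, O at .XO/XO./..X | (0,0)=-1→OXO/XO./..X; (1,2)=-1→.XO/XOO/..X; (2,0)=+1→.XO/XO./O.X*; (2,1)=-1→.XO/XO./.OX
ply 2: .XO/XO./O.X is terminal -1 (X); from .XO/XO./..X depth 5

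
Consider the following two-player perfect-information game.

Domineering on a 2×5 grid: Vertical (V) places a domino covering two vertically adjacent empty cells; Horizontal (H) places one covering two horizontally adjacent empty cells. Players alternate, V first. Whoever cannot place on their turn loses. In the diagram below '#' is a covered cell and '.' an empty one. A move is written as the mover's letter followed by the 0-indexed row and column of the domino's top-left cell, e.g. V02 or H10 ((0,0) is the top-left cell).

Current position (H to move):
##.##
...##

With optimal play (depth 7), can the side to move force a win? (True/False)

H winning at [##.##/...##]: True

[##.##/...##] H move#1: H10:-1/##.##/##.##, H11:+1/##.##/.####*
[##.##/.####] end (terminal -1, V#2); searched ##.##/...## to 7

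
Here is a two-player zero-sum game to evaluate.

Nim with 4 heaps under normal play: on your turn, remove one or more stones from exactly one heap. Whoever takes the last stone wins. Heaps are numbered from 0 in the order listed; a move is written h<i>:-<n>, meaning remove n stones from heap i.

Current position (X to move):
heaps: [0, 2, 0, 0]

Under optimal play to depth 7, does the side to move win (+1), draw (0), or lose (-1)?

[(0,2,0,0)] X move#1: h1:-1:-1/(0,1,0,0), h1:-2:+1/(0,0,0,0)*
[(0,0,0,0)] end (terminal -1, O#2); searched (0,2,0,0) to 7

value((0,2,0,0), X) = +1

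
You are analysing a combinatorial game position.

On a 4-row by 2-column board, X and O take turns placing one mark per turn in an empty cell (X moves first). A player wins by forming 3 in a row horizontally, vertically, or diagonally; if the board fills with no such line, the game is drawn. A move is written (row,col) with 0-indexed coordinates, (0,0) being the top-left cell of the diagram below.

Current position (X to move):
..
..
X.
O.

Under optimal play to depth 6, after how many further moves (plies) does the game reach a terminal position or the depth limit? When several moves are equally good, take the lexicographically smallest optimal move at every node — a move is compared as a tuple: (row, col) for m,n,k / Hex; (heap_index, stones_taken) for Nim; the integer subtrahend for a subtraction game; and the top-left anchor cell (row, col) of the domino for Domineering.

PV length from [../../X./O.]: 6 plies

ply 1, X at ../../X./O. | (0,0)=+0→X./../X./O.*; (0,1)=+0→.X/../X./O.; (1,0)=+0→../X./X./O.; (1,1)=+0→../.X/X./O.; (2,1)=+0→../../XX/O.; (3,1)=+0→../../X./OX
ply 2, O at X./../X./O. | (0,1)=-1→XO/../X./O.; (1,0)=+0→X./O./X./O.*; (1,1)=-1→X./.O/X./O.; (2,1)=-1→X./../XO/O.; (3,1)=-1→X./../X./OO
ply 3, X at X./O./X./O. | (0,1)=+0→XX/O./X./O.*; (1,1)=+0→X./OX/X./O.; (2,1)=+0→X./O./XX/O.; (3,1)=+0→X./O./X./OX
ply 4, O at XX/O./X./O. | (1,1)=+0→XX/OO/X./O.*; (2,1)=+0→XX/O./XO/O.; (3,1)=+0→XX/O./X./OO
ply 5, X at XX/OO/X./O. | (2,1)=+0→XX/OO/XX/O.*; (3,1)=+0→XX/OO/X./OX
ply 6, O at XX/OO/XX/O. | (3,1)=+0→XX/OO/XX/OO*
ply 7: XX/OO/XX/OO is terminal +0 (X); from ../../X./O. depth 6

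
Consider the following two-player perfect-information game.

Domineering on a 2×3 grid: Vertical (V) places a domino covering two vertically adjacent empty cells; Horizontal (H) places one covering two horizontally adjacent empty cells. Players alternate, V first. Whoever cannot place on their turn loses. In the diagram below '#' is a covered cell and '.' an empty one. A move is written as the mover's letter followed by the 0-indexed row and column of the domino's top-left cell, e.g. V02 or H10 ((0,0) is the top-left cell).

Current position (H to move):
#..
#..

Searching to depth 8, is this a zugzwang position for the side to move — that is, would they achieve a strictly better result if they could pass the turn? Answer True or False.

[#../#..] H move#1: H01:+1/###/#..*, H11:+1/#../###
[###/#..] end (terminal -1, V#2); searched #../#.. to 8
pass branch (V moves first from the same position):
  | [#../#..] V move#1: V01:+1/##./##.*, V02:+1/#.#/#.#
  | [##./##.] end (terminal -1, H#2); searched #../#.. to 8
H moving scores +1; H passing scores -1

zugzwang(#../#.., H) = False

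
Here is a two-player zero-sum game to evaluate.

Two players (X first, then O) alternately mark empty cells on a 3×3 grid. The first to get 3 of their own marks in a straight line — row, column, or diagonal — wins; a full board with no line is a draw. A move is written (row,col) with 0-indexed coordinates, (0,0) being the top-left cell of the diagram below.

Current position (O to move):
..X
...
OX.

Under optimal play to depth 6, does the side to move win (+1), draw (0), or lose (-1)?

ply 1, O at ..X/.../OX. | (0,0)=+0→O.X/.../OX.*; (0,1)=+0→.OX/.../OX.; (1,0)=-1→..X/O../OX.; (1,1)=+0→..X/.O./OX.; (1,2)=-1→..X/..O/OX.; (2,2)=-1→..X/.../OXO
ply 2, X at O.X/.../OX. | (0,1)=-1→OXX/.../OX.; (1,0)=+0→O.X/X../OX.*; (1,1)=-1→O.X/.X./OX.; (1,2)=-1→O.X/..X/OX.; (2,2)=-1→O.X/.../OXX
ply 3, O at O.X/X../OX. | (0,1)=-1→OOX/X../OX.; (1,1)=+0→O.X/XO./OX.*; (1,2)=+0→O.X/X.O/OX.; (2,2)=-1→O.X/X../OXO
ply 4, X at O.X/XO./OX. | (0,1)=-1→OXX/XO./OX.; (1,2)=-1→O.X/XOX/OX.; (2,2)=+0→O.X/XO./OXX*
ply 5, O at O.X/XO./OXX | (0,1)=-1→OOX/XO./OXX; (1,2)=+0→O.X/XOO/OXX*
ply 6, X at O.X/XOO/OXX | (0,1)=+0→OXX/XOO/OXX*
ply 7: OXX/XOO/OXX is terminal +0 (O); from ..X/.../OX. depth 6

value(..X/.../OX., O) = 0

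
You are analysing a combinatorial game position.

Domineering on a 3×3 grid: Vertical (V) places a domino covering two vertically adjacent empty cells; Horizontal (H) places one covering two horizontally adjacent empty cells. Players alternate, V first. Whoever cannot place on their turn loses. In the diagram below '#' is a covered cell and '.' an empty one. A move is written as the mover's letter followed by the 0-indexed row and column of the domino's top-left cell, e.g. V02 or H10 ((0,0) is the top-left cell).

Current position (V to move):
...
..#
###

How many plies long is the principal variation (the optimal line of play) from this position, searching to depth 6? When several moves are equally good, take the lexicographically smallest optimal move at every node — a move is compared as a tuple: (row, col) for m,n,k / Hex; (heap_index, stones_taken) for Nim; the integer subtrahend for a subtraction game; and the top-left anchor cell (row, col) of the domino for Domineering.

[.../..#/###] V move#1: V00:-1/#../#.#/###, V01:+1/.#./.##/###*
[.#./.##/###] end (terminal -1, H#2); searched .../..#/### to 6

PV length from [.../..#/###]: 1 ply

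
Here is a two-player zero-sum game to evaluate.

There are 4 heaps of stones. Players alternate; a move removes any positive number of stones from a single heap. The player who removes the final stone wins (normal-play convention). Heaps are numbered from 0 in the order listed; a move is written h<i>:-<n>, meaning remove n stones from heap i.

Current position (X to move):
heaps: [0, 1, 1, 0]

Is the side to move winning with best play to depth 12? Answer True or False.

X winning at [(0,1,1,0)]: False

p1 X@[(0,1,1,0)]: h1:-1[(0,0,1,0)]-1* h2:-1[(0,1,0,0)]-1
p2 O@[(0,0,1,0)]: h2:-1[(0,0,0,0)]+1*
p3 X@[(0,0,0,0)] terminal -1; root [(0,1,1,0)] d12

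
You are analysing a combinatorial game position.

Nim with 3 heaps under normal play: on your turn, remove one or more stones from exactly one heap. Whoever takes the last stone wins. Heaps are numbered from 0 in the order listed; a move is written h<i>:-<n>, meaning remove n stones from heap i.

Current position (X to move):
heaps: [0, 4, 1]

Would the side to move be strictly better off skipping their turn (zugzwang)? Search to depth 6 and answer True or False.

zugzwang((0,4,1), X) = False

[(0,4,1)] X move#1: h1:-1:-1/(0,3,1), h1:-2:-1/(0,2,1), h1:-3:+1/(0,1,1)*, h1:-4:-1/(0,0,1), h2:-1:-1/(0,4,0)
[(0,1,1)] O move#2: h1:-1:-1/(0,0,1)*, h2:-1:-1/(0,1,0)
[(0,0,1)] X move#3: h2:-1:+1/(0,0,0)*
[(0,0,0)] end (terminal -1, O#4); searched (0,4,1) to 6
if X skipped the turn, O would face:
~ [(0,4,1)] O move#1: h1:-1:-1/(0,3,1), h1:-2:-1/(0,2,1), h1:-3:+1/(0,1,1)*, h1:-4:-1/(0,0,1), h2:-1:-1/(0,4,0)
~ [(0,1,1)] X move#2: h1:-1:-1/(0,0,1)*, h2:-1:-1/(0,1,0)
~ [(0,0,1)] O move#3: h2:-1:+1/(0,0,0)*
~ [(0,0,0)] end (terminal -1, X#4); searched (0,4,1) to 6
compare (X): move=+1 vs pass=-1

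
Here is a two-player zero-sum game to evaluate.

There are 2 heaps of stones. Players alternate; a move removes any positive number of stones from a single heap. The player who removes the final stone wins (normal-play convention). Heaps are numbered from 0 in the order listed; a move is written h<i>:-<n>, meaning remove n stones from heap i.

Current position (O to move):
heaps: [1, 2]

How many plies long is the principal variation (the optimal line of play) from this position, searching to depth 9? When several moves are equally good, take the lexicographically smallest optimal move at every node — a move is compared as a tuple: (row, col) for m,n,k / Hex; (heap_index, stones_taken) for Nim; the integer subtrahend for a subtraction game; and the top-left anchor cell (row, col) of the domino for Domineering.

PV length from [(1,2)]: 3 plies

p1 O@[(1,2)]: h0:-1[(0,2)]-1 h1:-1[(1,1)]+1* h1:-2[(1,0)]-1
p2 X@[(1,1)]: h0:-1[(0,1)]-1* h1:-1[(1,0)]-1
p3 O@[(0,1)]: h1:-1[(0,0)]+1*
p4 X@[(0,0)] terminal -1; root [(1,2)] d9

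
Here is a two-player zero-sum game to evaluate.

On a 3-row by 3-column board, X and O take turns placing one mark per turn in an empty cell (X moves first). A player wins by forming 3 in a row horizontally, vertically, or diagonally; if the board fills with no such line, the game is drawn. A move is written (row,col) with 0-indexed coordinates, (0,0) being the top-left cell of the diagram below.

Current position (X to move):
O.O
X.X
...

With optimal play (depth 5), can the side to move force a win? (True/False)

p1 X@[O.O/X.X/...]: (0,1)[OXO/X.X/...]-1 (1,1)[O.O/XXX/...]+1* (2,0)[O.O/X.X/X..]-1 (2,1)[O.O/X.X/.X.]-1 (2,2)[O.O/X.X/..X]-1
p2 O@[O.O/XXX/...] terminal -1; root [O.O/X.X/...] d5

X winning at [O.O/X.X/...]: True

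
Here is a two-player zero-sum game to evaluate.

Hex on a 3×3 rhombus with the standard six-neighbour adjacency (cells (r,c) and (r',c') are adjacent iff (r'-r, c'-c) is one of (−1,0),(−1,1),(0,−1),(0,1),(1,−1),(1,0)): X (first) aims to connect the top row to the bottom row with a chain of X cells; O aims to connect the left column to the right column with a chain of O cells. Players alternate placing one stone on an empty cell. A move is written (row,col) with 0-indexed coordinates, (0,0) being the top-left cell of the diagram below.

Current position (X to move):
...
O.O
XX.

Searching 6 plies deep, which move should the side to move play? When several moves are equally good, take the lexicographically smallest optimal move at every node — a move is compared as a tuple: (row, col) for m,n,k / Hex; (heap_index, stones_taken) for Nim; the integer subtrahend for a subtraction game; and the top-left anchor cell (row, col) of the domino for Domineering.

X's best at [.../O.O/XX.]: (1,1)

ply 1, X at .../O.O/XX. | (0,0)=-1→X../O.O/XX.; (0,1)=-1→.X./O.O/XX.; (0,2)=-1→..X/O.O/XX.; (1,1)=+1→.../OXO/XX.*; (2,2)=-1→.../O.O/XXX
ply 2, O at .../OXO/XX. | (0,0)=-1→O../OXO/XX.*; (0,1)=-1→.O./OXO/XX.; (0,2)=-1→..O/OXO/XX.; (2,2)=-1→.../OXO/XXO
ply 3, X at O../OXO/XX. | (0,1)=+1→OX./OXO/XX.*; (0,2)=+1→O.X/OXO/XX.; (2,2)=+1→O../OXO/XXX
ply 4: OX./OXO/XX. is terminal -1 (O); from .../O.O/XX. depth 6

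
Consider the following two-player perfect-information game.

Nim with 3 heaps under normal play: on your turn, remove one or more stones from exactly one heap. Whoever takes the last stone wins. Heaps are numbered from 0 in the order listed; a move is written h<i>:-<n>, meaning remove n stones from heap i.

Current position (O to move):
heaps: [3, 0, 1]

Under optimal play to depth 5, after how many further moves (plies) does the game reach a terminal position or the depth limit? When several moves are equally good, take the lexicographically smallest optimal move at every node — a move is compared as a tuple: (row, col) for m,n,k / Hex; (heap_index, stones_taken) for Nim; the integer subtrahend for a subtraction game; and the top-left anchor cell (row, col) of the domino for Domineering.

ply 1, O at (3,0,1) | h0:-1=-1→(2,0,1); h0:-2=+1→(1,0,1)*; h0:-3=-1→(0,0,1); h2:-1=-1→(3,0,0)
ply 2, X at (1,0,1) | h0:-1=-1→(0,0,1)*; h2:-1=-1→(1,0,0)
ply 3, O at (0,0,1) | h2:-1=+1→(0,0,0)*
ply 4: (0,0,0) is terminal -1 (X); from (3,0,1) depth 5

PV length from [(3,0,1)]: 3 plies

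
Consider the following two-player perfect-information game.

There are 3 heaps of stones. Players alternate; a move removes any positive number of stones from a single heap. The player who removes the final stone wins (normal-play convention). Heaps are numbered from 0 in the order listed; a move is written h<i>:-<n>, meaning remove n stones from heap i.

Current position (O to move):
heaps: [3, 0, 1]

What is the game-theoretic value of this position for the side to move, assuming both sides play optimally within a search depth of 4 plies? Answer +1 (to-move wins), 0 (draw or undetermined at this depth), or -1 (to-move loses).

value((3,0,1), O) = +1

p1 O@[(3,0,1)]: h0:-1[(2,0,1)]-1 h0:-2[(1,0,1)]+1* h0:-3[(0,0,1)]-1 h2:-1[(3,0,0)]-1
p2 X@[(1,0,1)]: h0:-1[(0,0,1)]-1* h2:-1[(1,0,0)]-1
p3 O@[(0,0,1)]: h2:-1[(0,0,0)]+1*
p4 X@[(0,0,0)] terminal -1; root [(3,0,1)] d4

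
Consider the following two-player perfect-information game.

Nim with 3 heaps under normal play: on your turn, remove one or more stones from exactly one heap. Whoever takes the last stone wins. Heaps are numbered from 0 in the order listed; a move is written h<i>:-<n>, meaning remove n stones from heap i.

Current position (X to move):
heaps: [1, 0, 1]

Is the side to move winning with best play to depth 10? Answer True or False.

X winning at [(1,0,1)]: False

p1 X@[(1,0,1)]: h0:-1[(0,0,1)]-1* h2:-1[(1,0,0)]-1
p2 O@[(0,0,1)]: h2:-1[(0,0,0)]+1*
p3 X@[(0,0,0)] terminal -1; root [(1,0,1)] d10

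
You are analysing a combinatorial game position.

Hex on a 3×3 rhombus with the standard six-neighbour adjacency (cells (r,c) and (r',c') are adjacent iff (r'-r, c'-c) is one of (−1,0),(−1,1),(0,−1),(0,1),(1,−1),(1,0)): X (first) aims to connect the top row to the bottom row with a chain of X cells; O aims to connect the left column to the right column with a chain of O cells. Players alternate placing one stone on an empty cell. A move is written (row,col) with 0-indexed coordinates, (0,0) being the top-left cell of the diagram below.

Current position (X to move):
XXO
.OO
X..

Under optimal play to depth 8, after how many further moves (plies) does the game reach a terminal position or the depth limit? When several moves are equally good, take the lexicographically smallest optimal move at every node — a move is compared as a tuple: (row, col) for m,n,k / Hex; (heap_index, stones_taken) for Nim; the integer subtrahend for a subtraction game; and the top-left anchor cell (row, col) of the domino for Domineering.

p1 X@[XXO/.OO/X..]: (1,0)[XXO/XOO/X..]+1* (2,1)[XXO/.OO/XX.]-1 (2,2)[XXO/.OO/X.X]-1
p2 O@[XXO/XOO/X..] terminal -1; root [XXO/.OO/X..] d8

PV length from [XXO/.OO/X..]: 1 ply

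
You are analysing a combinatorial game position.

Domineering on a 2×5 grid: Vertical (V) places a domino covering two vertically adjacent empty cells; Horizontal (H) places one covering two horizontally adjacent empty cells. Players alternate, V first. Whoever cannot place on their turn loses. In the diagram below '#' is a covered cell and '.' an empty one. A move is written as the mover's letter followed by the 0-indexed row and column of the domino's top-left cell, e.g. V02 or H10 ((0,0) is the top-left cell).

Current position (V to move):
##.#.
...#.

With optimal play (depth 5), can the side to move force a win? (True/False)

V winning at [##.#./...#.]: True

p1 V@[##.#./...#.]: V02[####./..##.]+1* V04[##.##/...##]-1
p2 H@[####./..##.]: H10[####./####.]-1*
p3 V@[####./####.]: V04[#####/#####]+1*
p4 H@[#####/#####] terminal -1; root [##.#./...#.] d5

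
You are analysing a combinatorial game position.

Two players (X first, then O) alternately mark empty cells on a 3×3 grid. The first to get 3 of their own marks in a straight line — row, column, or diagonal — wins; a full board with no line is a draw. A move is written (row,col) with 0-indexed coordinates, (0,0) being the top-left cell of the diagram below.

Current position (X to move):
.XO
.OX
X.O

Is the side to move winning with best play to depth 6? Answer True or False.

X winning at [.XO/.OX/X.O]: False

[.XO/.OX/X.O] X move#1: (0,0):+0/XXO/.OX/X.O*, (1,0):-1/.XO/XOX/X.O, (2,1):-1/.XO/.OX/XXO
[XXO/.OX/X.O] O move#2: (1,0):+0/XXO/OOX/X.O*, (2,1):-1/XXO/.OX/XOO
[XXO/OOX/X.O] X move#3: (2,1):+0/XXO/OOX/XXO*
[XXO/OOX/XXO] end (terminal +0, O#4); searched .XO/.OX/X.O to 6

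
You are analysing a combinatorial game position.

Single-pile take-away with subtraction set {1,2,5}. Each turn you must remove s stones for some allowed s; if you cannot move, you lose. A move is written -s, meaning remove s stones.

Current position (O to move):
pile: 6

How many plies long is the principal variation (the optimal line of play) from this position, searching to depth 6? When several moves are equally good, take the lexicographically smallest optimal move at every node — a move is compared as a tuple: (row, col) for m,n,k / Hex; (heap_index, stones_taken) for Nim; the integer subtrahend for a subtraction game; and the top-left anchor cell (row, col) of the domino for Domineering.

PV length from [6]: 4 plies

ply 1, O at 6 | -1=-1→5*; -2=-1→4; -5=-1→1
ply 2, X at 5 | -1=-1→4; -2=+1→3*; -5=+1→0
ply 3, O at 3 | -1=-1→2*; -2=-1→1
ply 4, X at 2 | -1=-1→1; -2=+1→0*
ply 5: 0 is terminal -1 (O); from 6 depth 6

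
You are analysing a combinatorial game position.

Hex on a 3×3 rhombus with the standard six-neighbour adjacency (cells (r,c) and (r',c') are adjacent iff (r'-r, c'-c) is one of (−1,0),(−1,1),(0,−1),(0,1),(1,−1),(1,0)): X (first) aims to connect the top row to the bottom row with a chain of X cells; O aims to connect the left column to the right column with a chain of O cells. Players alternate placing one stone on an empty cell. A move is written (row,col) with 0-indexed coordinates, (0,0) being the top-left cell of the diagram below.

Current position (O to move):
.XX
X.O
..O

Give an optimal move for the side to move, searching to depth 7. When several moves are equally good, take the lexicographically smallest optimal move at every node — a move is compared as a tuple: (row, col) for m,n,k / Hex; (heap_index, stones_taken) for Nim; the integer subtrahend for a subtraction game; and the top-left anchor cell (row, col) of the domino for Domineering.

ply 1, O at .XX/X.O/..O | (0,0)=-1→OXX/X.O/..O; (1,1)=-1→.XX/XOO/..O; (2,0)=+1→.XX/X.O/O.O*; (2,1)=-1→.XX/X.O/.OO
ply 2, X at .XX/X.O/O.O | (0,0)=-1→XXX/X.O/O.O*; (1,1)=-1→.XX/XXO/O.O; (2,1)=-1→.XX/X.O/OXO
ply 3, O at XXX/X.O/O.O | (1,1)=+1→XXX/XOO/O.O*; (2,1)=+1→XXX/X.O/OOO
ply 4: XXX/XOO/O.O is terminal -1 (X); from .XX/X.O/..O depth 7

O's best at [.XX/X.O/..O]: (2,0)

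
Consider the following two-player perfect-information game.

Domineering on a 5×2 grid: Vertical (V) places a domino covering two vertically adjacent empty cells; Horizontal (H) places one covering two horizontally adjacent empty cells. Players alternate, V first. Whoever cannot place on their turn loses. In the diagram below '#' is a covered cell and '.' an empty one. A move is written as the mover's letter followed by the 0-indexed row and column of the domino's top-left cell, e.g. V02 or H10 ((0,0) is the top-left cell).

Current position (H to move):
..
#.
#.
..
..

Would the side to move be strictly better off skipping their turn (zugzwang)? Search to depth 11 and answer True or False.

zugzwang(../#./#./../.., H) = False

p1 H@[../#./#./../..]: H00[##/#./#./../..]-1 H30[../#./#./##/..]+1* H40[../#./#./../##]+1
p2 V@[../#./#./##/..]: V01[.#/##/#./##/..]-1* V11[../##/##/##/..]-1
p3 H@[.#/##/#./##/..]: H40[.#/##/#./##/##]+1*
p4 V@[.#/##/#./##/##] terminal -1; root [../#./#./../..] d11
pass branch (V moves first from the same position):
  | p1 V@[../#./#./../..]: V01[.#/##/#./../..]-1 V11[../##/##/../..]-1 V21[../#./##/.#/..]+1* V30[../#./#./#./#.]+1 V31[../#./#./.#/.#]+1
  | p2 H@[../#./##/.#/..]: H00[##/#./##/.#/..]-1* H40[../#./##/.#/##]-1
  | p3 V@[##/#./##/.#/..]: V30[##/#./##/##/#.]+1*
  | p4 H@[##/#./##/##/#.] terminal -1; root [../#./#./../..] d11
H moving scores +1; H passing scores -1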